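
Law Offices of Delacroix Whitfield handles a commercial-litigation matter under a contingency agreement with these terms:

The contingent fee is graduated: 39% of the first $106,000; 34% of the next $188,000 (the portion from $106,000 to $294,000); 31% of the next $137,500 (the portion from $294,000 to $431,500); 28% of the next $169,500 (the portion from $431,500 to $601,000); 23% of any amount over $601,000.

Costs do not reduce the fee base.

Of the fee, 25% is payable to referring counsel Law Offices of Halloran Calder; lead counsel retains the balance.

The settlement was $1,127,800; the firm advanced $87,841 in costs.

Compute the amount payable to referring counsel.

Fee base is the gross recovery, $1,127,800; costs are reimbursed separately.
First $106,000 at 39% = $41,340.00
Next $188,000 at 34% = $63,920.00
Next $137,500 at 31% = $42,625.00
Next $169,500 at 28% = $47,460.00
Remaining $526,800 at 23% = $121,164.00
Fee: $41,340.00 + $63,920.00 + $42,625.00 + $47,460.00 + $121,164.00 = $316,509.00
Referral share: 25% of $316,509.00 = $79,127.25; lead counsel retains $316,509.00 − $79,127.25 = $237,381.75.

$79,127.25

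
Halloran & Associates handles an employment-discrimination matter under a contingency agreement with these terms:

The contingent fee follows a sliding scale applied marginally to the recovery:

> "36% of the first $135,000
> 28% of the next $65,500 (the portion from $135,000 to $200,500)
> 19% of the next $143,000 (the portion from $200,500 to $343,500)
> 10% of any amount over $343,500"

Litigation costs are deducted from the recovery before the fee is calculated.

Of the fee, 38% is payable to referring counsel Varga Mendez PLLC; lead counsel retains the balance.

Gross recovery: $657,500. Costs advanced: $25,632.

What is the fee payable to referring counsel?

$46,719.78

Fee base (net of costs): $657,500 − $25,632 = $631,868
First $135,000 at 36% = $48,600.00
Next $65,500 at 28% = $18,340.00
Next $143,000 at 19% = $27,170.00
Remaining $288,368 at 10% = $28,836.80
Fee: $48,600.00 + $18,340.00 + $27,170.00 + $28,836.80 = $122,946.80
Referral share: 38% of $122,946.80 = $46,719.78; lead counsel retains $122,946.80 − $46,719.78 = $76,227.02.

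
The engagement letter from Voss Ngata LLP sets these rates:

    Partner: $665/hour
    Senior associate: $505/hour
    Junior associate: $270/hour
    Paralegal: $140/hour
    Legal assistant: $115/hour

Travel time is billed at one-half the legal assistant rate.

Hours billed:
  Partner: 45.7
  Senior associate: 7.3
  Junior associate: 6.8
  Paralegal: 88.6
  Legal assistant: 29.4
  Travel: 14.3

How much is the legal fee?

Partner: 45.7 × $665 = $30,390.50
Senior associate: 7.3 × $505 = $3,686.50
Junior associate: 6.8 × $270 = $1,836.00
Paralegal: 88.6 × $140 = $12,404.00
Legal assistant: 29.4 × $115 = $3,381.00
Subtotal: $30,390.50 + $3,686.50 + $1,836.00 + $12,404.00 + $3,381.00 = $51,698.00
Travel: 14.3 × ($115 ÷ 2) = 14.3 × $57.50 = $822.25
Total: $51,698.00 + $822.25 = $52,520.25

$52,520.25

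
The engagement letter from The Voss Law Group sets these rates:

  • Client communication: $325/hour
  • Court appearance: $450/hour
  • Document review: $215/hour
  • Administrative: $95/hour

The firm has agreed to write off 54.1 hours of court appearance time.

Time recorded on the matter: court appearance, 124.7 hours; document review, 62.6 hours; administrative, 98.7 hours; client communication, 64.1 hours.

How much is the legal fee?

$75,438.00

Client communication: 64.1 × $325 = $20,832.50
Court appearance: 124.7 × $450 = $56,115.00
Document review: 62.6 × $215 = $13,459.00
Administrative: 98.7 × $95 = $9,376.50
Subtotal: $99,783.00
Write-off: 54.1 × $450 = $24,345.00
Total: $99,783.00 − $24,345.00 = $75,438.00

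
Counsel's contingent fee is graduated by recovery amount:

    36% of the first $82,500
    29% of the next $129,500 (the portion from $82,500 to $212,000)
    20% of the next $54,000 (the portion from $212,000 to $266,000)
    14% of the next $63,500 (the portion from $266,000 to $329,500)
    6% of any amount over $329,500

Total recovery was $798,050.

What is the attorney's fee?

$115,058.00

First $82,500 at 36% = $29,700.00
Next $129,500 at 29% = $37,555.00
Next $54,000 at 20% = $10,800.00
Next $63,500 at 14% = $8,890.00
Remaining $468,550 at 6% = $28,113.00
Fee: $29,700.00 + $37,555.00 + $10,800.00 + $8,890.00 + $28,113.00 = $115,058.00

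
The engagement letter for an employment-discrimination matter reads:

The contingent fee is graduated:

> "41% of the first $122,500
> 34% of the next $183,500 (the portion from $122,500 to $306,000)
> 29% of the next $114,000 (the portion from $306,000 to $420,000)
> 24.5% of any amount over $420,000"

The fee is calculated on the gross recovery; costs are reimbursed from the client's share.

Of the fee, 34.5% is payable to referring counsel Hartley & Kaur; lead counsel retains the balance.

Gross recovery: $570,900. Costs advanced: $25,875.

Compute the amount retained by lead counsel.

Fee base is the gross recovery, $570,900; costs are reimbursed separately.
First $122,500 at 41% = $50,225.00
Next $183,500 at 34% = $62,390.00
Next $114,000 at 29% = $33,060.00
Remaining $150,900 at 24.5% = $36,970.50
Fee: $50,225.00 + $62,390.00 + $33,060.00 + $36,970.50 = $182,645.50
Referral share: 34.5% of $182,645.50 = $63,012.70; lead counsel retains $182,645.50 − $63,012.70 = $119,632.80.

$119,632.80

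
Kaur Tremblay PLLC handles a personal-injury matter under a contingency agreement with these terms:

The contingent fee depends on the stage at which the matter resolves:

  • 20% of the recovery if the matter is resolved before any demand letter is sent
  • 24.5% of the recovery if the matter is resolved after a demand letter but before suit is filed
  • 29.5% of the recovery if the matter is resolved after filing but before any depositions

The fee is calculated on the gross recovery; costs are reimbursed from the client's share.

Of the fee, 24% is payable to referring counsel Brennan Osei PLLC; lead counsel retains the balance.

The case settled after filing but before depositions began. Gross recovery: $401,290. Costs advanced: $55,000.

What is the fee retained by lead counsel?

$89,969.22

Fee base is the gross recovery, $401,290; costs are reimbursed separately.
The matter settled after filing but before depositions began, so the 29.5% rate applies.
$401,290 × 29.5% = $118,380.55
Referral share: 24% of $118,380.55 = $28,411.33; lead counsel retains $118,380.55 − $28,411.33 = $89,969.22.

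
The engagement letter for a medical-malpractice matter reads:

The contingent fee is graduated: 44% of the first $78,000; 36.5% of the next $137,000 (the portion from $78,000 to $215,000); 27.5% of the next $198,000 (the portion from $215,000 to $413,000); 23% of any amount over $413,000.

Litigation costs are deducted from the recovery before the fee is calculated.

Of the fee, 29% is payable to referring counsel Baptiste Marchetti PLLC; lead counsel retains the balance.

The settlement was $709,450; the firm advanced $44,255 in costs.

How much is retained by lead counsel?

Fee base (net of costs): $709,450 − $44,255 = $665,195
First $78,000 at 44% = $34,320.00
Next $137,000 at 36.5% = $50,005.00
Next $198,000 at 27.5% = $54,450.00
Remaining $252,195 at 23% = $58,004.85
Fee: $34,320.00 + $50,005.00 + $54,450.00 + $58,004.85 = $196,779.85
Referral share: 29% of $196,779.85 = $57,066.16; lead counsel retains $196,779.85 − $57,066.16 = $139,713.69.

$139,713.69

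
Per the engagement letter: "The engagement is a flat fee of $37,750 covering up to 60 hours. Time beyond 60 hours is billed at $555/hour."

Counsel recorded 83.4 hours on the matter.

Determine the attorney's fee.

$50,737.00

Flat fee: $37,750.00
Excess hours: 83.4 − 60 = 23.4
Overrun: 23.4 × $555 = $12,987.00
Total: $37,750.00 + $12,987.00 = $50,737.00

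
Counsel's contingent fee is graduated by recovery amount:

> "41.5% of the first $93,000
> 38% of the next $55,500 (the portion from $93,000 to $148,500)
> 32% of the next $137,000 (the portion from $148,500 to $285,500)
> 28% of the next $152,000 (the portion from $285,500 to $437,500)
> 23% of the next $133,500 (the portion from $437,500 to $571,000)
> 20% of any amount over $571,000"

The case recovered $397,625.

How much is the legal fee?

First $93,000 at 41.5% = $38,595.00
Next $55,500 at 38% = $21,090.00
Next $137,000 at 32% = $43,840.00
Remaining $112,125 at 28% = $31,395.00
Fee: $38,595.00 + $21,090.00 + $43,840.00 + $31,395.00 = $134,920.00

$134,920.00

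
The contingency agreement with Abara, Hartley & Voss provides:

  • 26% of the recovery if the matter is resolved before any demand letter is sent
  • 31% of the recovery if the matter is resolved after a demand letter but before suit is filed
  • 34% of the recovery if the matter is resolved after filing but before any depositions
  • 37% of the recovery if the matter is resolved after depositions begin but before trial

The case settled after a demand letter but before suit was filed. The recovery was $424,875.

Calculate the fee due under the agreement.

$131,711.25

The matter settled after a demand letter but before suit was filed, so the 31% rate applies.
$424,875 × 31% = $131,711.25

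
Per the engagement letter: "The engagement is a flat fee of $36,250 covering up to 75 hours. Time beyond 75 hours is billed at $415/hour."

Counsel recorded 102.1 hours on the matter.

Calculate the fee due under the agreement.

Flat fee: $36,250.00
Excess hours: 102.1 − 75 = 27.1
Overrun: 27.1 × $415 = $11,246.50
Total: $36,250.00 + $11,246.50 = $47,496.50

$47,496.50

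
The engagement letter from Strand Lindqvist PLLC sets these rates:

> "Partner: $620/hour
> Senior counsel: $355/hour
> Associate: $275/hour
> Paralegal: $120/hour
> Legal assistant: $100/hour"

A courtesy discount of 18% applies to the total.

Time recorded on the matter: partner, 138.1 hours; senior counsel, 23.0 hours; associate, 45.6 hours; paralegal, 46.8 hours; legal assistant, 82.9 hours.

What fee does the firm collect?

Partner: 138.1 × $620 = $85,622.00
Senior counsel: 23.0 × $355 = $8,165.00
Associate: 45.6 × $275 = $12,540.00
Paralegal: 46.8 × $120 = $5,616.00
Legal assistant: 82.9 × $100 = $8,290.00
Subtotal: $120,233.00
Less 18% discount: −$21,641.94
Total: $120,233.00 − $21,641.94 = $98,591.06

$98,591.06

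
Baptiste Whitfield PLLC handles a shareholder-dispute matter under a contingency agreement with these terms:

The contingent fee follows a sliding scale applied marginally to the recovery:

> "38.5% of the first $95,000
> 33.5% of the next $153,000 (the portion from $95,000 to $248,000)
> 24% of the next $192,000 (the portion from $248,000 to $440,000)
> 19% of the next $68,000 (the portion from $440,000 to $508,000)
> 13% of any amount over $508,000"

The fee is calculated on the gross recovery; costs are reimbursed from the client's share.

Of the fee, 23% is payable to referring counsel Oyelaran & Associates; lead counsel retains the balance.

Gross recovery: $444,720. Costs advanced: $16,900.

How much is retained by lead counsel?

$103,801.24

Fee base is the gross recovery, $444,720; costs are reimbursed separately.
First $95,000 at 38.5% = $36,575.00
Next $153,000 at 33.5% = $51,255.00
Next $192,000 at 24% = $46,080.00
Remaining $4,720 at 19% = $896.80
Fee: $36,575.00 + $51,255.00 + $46,080.00 + $896.80 = $134,806.80
Referral share: 23% of $134,806.80 = $31,005.56; lead counsel retains $134,806.80 − $31,005.56 = $103,801.24.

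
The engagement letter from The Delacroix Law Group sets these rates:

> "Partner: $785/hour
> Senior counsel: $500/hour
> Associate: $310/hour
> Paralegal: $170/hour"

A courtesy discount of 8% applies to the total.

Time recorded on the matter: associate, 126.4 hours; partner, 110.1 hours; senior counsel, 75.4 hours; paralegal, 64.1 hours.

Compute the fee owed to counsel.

Partner: 110.1 × $785 = $86,428.50
Senior counsel: 75.4 × $500 = $37,700.00
Associate: 126.4 × $310 = $39,184.00
Paralegal: 64.1 × $170 = $10,897.00
Subtotal: $174,209.50
Less 8% discount: −$13,936.76
Total: $174,209.50 − $13,936.76 = $160,272.74

$160,272.74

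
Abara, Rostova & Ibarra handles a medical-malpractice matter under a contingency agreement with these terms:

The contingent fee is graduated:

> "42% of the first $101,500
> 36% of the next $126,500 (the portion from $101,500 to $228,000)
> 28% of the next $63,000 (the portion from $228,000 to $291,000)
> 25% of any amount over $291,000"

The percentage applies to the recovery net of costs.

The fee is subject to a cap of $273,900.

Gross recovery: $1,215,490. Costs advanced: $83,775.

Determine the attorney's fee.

Fee base (net of costs): $1,215,490 − $83,775 = $1,131,715
First $101,500 at 42% = $42,630.00
Next $126,500 at 36% = $45,540.00
Next $63,000 at 28% = $17,640.00
Remaining $840,715 at 25% = $210,178.75
Fee: $42,630.00 + $45,540.00 + $17,640.00 + $210,178.75 = $315,988.75
$315,988.75 exceeds the $273,900 cap, so the fee is capped at $273,900.00.

$273,900.00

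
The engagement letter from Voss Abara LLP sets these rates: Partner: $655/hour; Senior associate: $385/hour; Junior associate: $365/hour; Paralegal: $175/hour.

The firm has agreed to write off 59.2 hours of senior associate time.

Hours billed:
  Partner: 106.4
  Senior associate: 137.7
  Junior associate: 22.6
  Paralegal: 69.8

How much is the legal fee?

Partner: 106.4 × $655 = $69,692.00
Senior associate: 137.7 × $385 = $53,014.50
Junior associate: 22.6 × $365 = $8,249.00
Paralegal: 69.8 × $175 = $12,215.00
Subtotal: $143,170.50
Write-off: 59.2 × $385 = $22,792.00
Total: $143,170.50 − $22,792.00 = $120,378.50

$120,378.50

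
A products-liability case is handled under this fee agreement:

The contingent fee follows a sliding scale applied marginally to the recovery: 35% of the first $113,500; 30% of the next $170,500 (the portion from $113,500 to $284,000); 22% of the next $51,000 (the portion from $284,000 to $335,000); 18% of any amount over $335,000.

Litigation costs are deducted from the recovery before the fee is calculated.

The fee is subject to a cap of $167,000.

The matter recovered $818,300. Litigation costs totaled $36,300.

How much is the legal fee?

$167,000.00

Fee base (net of costs): $818,300 − $36,300 = $782,000
First $113,500 at 35% = $39,725.00
Next $170,500 at 30% = $51,150.00
Next $51,000 at 22% = $11,220.00
Remaining $447,000 at 18% = $80,460.00
Fee: $39,725.00 + $51,150.00 + $11,220.00 + $80,460.00 = $182,555.00
$182,555.00 exceeds the $167,000 cap, so the fee is capped at $167,000.00.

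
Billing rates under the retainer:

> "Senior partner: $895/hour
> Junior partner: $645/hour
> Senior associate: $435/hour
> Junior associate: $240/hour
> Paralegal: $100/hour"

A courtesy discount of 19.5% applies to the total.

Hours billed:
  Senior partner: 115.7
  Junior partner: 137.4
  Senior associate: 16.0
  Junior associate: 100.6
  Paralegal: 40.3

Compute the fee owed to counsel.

Senior partner: 115.7 × $895 = $103,551.50
Junior partner: 137.4 × $645 = $88,623.00
Senior associate: 16.0 × $435 = $6,960.00
Junior associate: 100.6 × $240 = $24,144.00
Paralegal: 40.3 × $100 = $4,030.00
Subtotal: $227,308.50
Less 19.5% discount: −$44,325.16
Total: $227,308.50 − $44,325.16 = $182,983.34

$182,983.34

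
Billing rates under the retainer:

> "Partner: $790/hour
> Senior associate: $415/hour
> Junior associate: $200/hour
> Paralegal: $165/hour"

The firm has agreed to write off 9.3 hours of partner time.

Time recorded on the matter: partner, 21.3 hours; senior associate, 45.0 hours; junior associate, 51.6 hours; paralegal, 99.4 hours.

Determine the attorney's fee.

$54,876.00

Partner: 21.3 × $790 = $16,827.00
Senior associate: 45.0 × $415 = $18,675.00
Junior associate: 51.6 × $200 = $10,320.00
Paralegal: 99.4 × $165 = $16,401.00
Subtotal: $62,223.00
Write-off: 9.3 × $790 = $7,347.00
Total: $62,223.00 − $7,347.00 = $54,876.00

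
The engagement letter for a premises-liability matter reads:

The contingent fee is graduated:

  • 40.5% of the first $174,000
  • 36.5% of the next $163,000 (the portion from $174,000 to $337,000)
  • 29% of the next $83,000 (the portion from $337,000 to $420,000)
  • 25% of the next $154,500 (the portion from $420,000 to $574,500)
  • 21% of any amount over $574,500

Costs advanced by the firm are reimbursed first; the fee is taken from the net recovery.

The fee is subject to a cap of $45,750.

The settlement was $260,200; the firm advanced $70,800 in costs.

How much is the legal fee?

$45,750.00

Fee base (net of costs): $260,200 − $70,800 = $189,400
First $174,000 at 40.5% = $70,470.00
Remaining $15,400 at 36.5% = $5,621.00
Fee: $70,470.00 + $5,621.00 = $76,091.00
$76,091.00 exceeds the $45,750 cap, so the fee is capped at $45,750.00.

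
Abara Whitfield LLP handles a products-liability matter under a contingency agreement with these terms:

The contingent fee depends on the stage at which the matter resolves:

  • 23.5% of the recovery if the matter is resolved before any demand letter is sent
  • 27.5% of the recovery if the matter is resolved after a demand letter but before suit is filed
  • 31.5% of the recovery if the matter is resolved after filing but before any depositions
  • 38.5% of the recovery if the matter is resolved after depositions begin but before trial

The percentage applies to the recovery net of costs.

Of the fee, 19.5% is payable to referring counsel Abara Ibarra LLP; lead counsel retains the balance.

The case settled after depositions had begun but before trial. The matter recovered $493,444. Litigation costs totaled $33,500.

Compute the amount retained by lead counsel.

Fee base (net of costs): $493,444 − $33,500 = $459,944
The matter settled after depositions had begun but before trial, so the 38.5% rate applies.
$459,944 × 38.5% = $177,078.44
Referral share: 19.5% of $177,078.44 = $34,530.30; lead counsel retains $177,078.44 − $34,530.30 = $142,548.14.

$142,548.14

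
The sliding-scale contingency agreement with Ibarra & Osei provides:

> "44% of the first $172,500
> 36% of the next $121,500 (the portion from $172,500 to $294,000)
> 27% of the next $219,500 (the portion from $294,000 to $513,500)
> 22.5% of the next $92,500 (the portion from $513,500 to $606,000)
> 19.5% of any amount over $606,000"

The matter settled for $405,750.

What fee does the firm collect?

$149,812.50

First $172,500 at 44% = $75,900.00
Next $121,500 at 36% = $43,740.00
Remaining $111,750 at 27% = $30,172.50
Fee: $75,900.00 + $43,740.00 + $30,172.50 = $149,812.50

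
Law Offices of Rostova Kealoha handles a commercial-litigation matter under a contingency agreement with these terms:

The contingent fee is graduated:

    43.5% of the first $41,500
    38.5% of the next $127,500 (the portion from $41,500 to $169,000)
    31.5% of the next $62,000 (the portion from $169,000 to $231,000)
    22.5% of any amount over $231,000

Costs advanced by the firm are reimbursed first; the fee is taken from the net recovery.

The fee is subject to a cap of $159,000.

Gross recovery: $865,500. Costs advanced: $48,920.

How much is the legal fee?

Fee base (net of costs): $865,500 − $48,920 = $816,580
First $41,500 at 43.5% = $18,052.50
Next $127,500 at 38.5% = $49,087.50
Next $62,000 at 31.5% = $19,530.00
Remaining $585,580 at 22.5% = $131,755.50
Fee: $18,052.50 + $49,087.50 + $19,530.00 + $131,755.50 = $218,425.50
$218,425.50 exceeds the $159,000 cap, so the fee is capped at $159,000.00.

$159,000.00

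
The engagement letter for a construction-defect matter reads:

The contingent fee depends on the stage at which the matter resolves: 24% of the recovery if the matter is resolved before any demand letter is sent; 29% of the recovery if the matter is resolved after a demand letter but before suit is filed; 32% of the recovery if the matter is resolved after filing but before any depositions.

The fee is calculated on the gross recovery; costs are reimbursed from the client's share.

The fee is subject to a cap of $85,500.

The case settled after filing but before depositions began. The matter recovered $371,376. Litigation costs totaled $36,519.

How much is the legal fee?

Fee base is the gross recovery, $371,376; costs are reimbursed separately.
The matter settled after filing but before depositions began, so the 32% rate applies.
$371,376 × 32% = $118,840.32
$118,840.32 exceeds the $85,500 cap, so the fee is capped at $85,500.00.

$85,500.00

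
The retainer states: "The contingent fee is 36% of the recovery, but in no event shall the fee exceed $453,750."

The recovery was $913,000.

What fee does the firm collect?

36% of $913,000 = $328,680.00
That is under the $453,750 cap.

$328,680.00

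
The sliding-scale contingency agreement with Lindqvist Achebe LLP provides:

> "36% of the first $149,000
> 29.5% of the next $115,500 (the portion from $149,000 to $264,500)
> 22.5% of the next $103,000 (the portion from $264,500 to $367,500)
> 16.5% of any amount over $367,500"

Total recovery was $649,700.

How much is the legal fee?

$157,450.50

First $149,000 at 36% = $53,640.00
Next $115,500 at 29.5% = $34,072.50
Next $103,000 at 22.5% = $23,175.00
Remaining $282,200 at 16.5% = $46,563.00
Fee: $53,640.00 + $34,072.50 + $23,175.00 + $46,563.00 = $157,450.50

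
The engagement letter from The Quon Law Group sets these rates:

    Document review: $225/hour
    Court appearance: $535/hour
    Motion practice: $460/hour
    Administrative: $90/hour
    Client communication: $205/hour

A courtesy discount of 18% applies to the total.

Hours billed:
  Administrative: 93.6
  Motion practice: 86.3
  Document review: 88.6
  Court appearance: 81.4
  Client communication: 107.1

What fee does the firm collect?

Document review: 88.6 × $225 = $19,935.00
Court appearance: 81.4 × $535 = $43,549.00
Motion practice: 86.3 × $460 = $39,698.00
Administrative: 93.6 × $90 = $8,424.00
Client communication: 107.1 × $205 = $21,955.50
Subtotal: $133,561.50
Less 18% discount: −$24,041.07
Total: $133,561.50 − $24,041.07 = $109,520.43

$109,520.43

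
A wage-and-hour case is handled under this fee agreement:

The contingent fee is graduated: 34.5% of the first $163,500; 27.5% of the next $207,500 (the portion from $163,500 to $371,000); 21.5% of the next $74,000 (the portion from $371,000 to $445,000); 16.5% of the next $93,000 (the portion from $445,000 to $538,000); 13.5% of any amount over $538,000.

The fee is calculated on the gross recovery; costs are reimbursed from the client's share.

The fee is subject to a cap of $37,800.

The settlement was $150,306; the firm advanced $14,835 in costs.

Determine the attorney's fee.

Fee base is the gross recovery, $150,306; costs are reimbursed separately.
First $150,306 at 34.5% = $51,855.57
$51,855.57 exceeds the $37,800 cap, so the fee is capped at $37,800.00.

$37,800.00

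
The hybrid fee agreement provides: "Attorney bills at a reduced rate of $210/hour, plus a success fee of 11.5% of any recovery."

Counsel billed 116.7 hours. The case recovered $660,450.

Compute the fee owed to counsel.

Hourly: 116.7 × $210 = $24,507.00
Success fee: 11.5% of $660,450 = $75,951.75
Total: $24,507.00 + $75,951.75 = $100,458.75

$100,458.75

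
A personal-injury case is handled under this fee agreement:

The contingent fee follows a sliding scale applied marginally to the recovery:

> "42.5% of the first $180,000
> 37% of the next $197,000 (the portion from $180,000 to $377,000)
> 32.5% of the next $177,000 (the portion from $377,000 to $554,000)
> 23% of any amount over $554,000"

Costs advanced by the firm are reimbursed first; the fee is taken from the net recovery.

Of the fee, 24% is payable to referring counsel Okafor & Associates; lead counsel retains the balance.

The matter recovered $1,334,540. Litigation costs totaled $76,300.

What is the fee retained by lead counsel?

$280,356.55

Fee base (net of costs): $1,334,540 − $76,300 = $1,258,240
First $180,000 at 42.5% = $76,500.00
Next $197,000 at 37% = $72,890.00
Next $177,000 at 32.5% = $57,525.00
Remaining $704,240 at 23% = $161,975.20
Fee: $76,500.00 + $72,890.00 + $57,525.00 + $161,975.20 = $368,890.20
Referral share: 24% of $368,890.20 = $88,533.65; lead counsel retains $368,890.20 − $88,533.65 = $280,356.55.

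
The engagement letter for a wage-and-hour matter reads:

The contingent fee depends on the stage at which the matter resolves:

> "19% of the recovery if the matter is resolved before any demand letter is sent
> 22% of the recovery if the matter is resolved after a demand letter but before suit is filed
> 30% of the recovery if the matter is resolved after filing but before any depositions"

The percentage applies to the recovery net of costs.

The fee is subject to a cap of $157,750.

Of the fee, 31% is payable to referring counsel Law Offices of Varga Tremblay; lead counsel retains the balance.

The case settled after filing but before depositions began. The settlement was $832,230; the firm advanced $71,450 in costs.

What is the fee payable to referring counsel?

$48,902.50

Fee base (net of costs): $832,230 − $71,450 = $760,780
The matter settled after filing but before depositions began, so the 30% rate applies.
$760,780 × 30% = $228,234.00
$228,234.00 exceeds the $157,750 cap, so the fee is capped at $157,750.00.
Referral share: 31% of $157,750.00 = $48,902.50; lead counsel retains $157,750.00 − $48,902.50 = $108,847.50.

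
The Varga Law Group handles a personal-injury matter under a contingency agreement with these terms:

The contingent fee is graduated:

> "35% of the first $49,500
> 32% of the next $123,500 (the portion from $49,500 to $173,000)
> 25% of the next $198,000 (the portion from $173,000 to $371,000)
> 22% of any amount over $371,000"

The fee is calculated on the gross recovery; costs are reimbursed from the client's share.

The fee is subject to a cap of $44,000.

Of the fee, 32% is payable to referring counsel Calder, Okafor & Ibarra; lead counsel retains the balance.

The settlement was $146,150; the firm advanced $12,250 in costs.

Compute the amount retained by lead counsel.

Fee base is the gross recovery, $146,150; costs are reimbursed separately.
First $49,500 at 35% = $17,325.00
Remaining $96,650 at 32% = $30,928.00
Fee: $17,325.00 + $30,928.00 = $48,253.00
$48,253.00 exceeds the $44,000 cap, so the fee is capped at $44,000.00.
Referral share: 32% of $44,000.00 = $14,080.00; lead counsel retains $44,000.00 − $14,080.00 = $29,920.00.

$29,920.00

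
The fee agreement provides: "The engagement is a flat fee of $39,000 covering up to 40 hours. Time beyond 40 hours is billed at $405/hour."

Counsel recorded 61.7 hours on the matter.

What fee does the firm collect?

$47,788.50

Flat fee: $39,000.00
Excess hours: 61.7 − 40 = 21.7
Overrun: 21.7 × $405 = $8,788.50
Total: $39,000.00 + $8,788.50 = $47,788.50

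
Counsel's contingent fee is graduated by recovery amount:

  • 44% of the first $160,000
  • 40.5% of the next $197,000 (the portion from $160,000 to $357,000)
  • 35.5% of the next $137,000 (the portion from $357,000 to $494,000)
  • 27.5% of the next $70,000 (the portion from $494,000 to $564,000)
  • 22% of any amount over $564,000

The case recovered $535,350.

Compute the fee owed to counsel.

First $160,000 at 44% = $70,400.00
Next $197,000 at 40.5% = $79,785.00
Next $137,000 at 35.5% = $48,635.00
Remaining $41,350 at 27.5% = $11,371.25
Fee: $70,400.00 + $79,785.00 + $48,635.00 + $11,371.25 = $210,191.25

$210,191.25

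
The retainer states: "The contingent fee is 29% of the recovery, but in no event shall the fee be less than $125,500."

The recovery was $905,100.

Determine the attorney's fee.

29% of $905,100 = $262,479.00
That exceeds the $125,500 minimum.

$262,479.00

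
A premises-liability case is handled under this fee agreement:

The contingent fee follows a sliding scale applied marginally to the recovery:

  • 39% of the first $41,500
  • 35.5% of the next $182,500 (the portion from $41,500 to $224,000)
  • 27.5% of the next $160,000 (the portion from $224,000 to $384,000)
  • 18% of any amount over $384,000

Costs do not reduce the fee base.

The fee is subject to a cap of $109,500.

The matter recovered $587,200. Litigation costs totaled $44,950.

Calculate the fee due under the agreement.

$109,500.00

Fee base is the gross recovery, $587,200; costs are reimbursed separately.
First $41,500 at 39% = $16,185.00
Next $182,500 at 35.5% = $64,787.50
Next $160,000 at 27.5% = $44,000.00
Remaining $203,200 at 18% = $36,576.00
Fee: $16,185.00 + $64,787.50 + $44,000.00 + $36,576.00 = $161,548.50
$161,548.50 exceeds the $109,500 cap, so the fee is capped at $109,500.00.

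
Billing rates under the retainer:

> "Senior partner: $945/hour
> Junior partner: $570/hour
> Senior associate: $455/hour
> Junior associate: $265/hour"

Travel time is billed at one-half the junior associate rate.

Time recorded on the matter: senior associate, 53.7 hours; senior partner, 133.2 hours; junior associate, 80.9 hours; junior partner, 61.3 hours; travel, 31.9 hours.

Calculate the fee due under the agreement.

$210,913.75

Senior partner: 133.2 × $945 = $125,874.00
Junior partner: 61.3 × $570 = $34,941.00
Senior associate: 53.7 × $455 = $24,433.50
Junior associate: 80.9 × $265 = $21,438.50
Subtotal: $125,874.00 + $34,941.00 + $24,433.50 + $21,438.50 = $206,687.00
Travel: 31.9 × ($265 ÷ 2) = 31.9 × $132.50 = $4,226.75
Total: $206,687.00 + $4,226.75 = $210,913.75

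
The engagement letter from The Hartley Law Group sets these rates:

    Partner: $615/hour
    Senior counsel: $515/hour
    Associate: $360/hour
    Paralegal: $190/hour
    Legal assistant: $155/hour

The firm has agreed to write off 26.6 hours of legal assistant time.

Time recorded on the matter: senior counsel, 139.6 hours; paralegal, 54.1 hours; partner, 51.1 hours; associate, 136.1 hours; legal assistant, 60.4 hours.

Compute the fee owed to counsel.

$167,834.50

Partner: 51.1 × $615 = $31,426.50
Senior counsel: 139.6 × $515 = $71,894.00
Associate: 136.1 × $360 = $48,996.00
Paralegal: 54.1 × $190 = $10,279.00
Legal assistant: 60.4 × $155 = $9,362.00
Subtotal: $171,957.50
Write-off: 26.6 × $155 = $4,123.00
Total: $171,957.50 − $4,123.00 = $167,834.50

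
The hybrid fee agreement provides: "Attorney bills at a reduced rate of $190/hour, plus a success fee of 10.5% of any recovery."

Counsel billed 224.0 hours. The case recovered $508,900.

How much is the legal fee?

Hourly: 224.0 × $190 = $42,560.00
Success fee: 10.5% of $508,900 = $53,434.50
Total: $42,560.00 + $53,434.50 = $95,994.50

$95,994.50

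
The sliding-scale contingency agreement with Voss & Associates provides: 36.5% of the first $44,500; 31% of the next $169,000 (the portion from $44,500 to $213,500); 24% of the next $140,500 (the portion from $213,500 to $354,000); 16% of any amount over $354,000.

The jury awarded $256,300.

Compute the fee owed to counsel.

First $44,500 at 36.5% = $16,242.50
Next $169,000 at 31% = $52,390.00
Remaining $42,800 at 24% = $10,272.00
Fee: $16,242.50 + $52,390.00 + $10,272.00 = $78,904.50

$78,904.50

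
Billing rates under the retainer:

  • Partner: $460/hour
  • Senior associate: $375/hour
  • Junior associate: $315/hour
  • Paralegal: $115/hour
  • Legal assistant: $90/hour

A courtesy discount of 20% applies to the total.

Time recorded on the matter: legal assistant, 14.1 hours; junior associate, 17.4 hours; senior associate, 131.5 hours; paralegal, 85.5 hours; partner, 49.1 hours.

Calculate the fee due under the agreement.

Partner: 49.1 × $460 = $22,586.00
Senior associate: 131.5 × $375 = $49,312.50
Junior associate: 17.4 × $315 = $5,481.00
Paralegal: 85.5 × $115 = $9,832.50
Legal assistant: 14.1 × $90 = $1,269.00
Subtotal: $88,481.00
Less 20% discount: −$17,696.20
Total: $88,481.00 − $17,696.20 = $70,784.80

$70,784.80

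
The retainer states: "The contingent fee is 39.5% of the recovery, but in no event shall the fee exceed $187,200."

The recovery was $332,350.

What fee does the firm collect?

39.5% of $332,350 = $131,278.25
That is under the $187,200 cap.

$131,278.25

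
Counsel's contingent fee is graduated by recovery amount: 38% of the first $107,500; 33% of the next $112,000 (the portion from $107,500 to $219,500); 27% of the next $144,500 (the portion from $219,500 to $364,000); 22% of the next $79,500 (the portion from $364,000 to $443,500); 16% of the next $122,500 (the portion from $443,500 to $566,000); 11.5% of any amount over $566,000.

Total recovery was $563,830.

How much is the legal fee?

$153,567.80

First $107,500 at 38% = $40,850.00
Next $112,000 at 33% = $36,960.00
Next $144,500 at 27% = $39,015.00
Next $79,500 at 22% = $17,490.00
Remaining $120,330 at 16% = $19,252.80
Fee: $40,850.00 + $36,960.00 + $39,015.00 + $17,490.00 + $19,252.80 = $153,567.80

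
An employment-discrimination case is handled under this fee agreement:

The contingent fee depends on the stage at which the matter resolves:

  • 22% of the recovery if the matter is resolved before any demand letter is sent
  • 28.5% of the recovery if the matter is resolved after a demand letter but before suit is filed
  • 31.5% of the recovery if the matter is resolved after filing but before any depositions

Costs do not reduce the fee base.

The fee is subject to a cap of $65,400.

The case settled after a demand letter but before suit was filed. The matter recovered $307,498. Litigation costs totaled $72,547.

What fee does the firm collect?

Fee base is the gross recovery, $307,498; costs are reimbursed separately.
The matter settled after a demand letter but before suit was filed, so the 28.5% rate applies.
$307,498 × 28.5% = $87,636.93
$87,636.93 exceeds the $65,400 cap, so the fee is capped at $65,400.00.

$65,400.00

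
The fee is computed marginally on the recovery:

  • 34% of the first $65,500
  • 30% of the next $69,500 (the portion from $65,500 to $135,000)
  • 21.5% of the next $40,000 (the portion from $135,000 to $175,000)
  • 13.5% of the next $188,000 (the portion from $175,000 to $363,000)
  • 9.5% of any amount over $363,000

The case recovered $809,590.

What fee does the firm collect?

First $65,500 at 34% = $22,270.00
Next $69,500 at 30% = $20,850.00
Next $40,000 at 21.5% = $8,600.00
Next $188,000 at 13.5% = $25,380.00
Remaining $446,590 at 9.5% = $42,426.05
Fee: $22,270.00 + $20,850.00 + $8,600.00 + $25,380.00 + $42,426.05 = $119,526.05

$119,526.05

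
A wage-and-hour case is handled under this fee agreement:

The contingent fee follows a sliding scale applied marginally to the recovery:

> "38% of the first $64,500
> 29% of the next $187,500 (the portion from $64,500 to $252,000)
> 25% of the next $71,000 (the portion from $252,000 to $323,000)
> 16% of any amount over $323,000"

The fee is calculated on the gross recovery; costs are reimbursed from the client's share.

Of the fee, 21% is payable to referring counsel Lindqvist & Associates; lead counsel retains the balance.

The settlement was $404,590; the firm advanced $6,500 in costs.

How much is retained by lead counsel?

$86,654.63

Fee base is the gross recovery, $404,590; costs are reimbursed separately.
First $64,500 at 38% = $24,510.00
Next $187,500 at 29% = $54,375.00
Next $71,000 at 25% = $17,750.00
Remaining $81,590 at 16% = $13,054.40
Fee: $24,510.00 + $54,375.00 + $17,750.00 + $13,054.40 = $109,689.40
Referral share: 21% of $109,689.40 = $23,034.77; lead counsel retains $109,689.40 − $23,034.77 = $86,654.63.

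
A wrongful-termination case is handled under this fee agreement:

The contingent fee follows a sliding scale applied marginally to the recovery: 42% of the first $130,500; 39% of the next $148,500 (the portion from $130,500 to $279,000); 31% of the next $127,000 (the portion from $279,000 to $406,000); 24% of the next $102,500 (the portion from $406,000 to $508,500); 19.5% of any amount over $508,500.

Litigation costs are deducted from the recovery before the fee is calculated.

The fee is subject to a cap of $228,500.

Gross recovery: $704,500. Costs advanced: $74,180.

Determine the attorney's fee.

Fee base (net of costs): $704,500 − $74,180 = $630,320
First $130,500 at 42% = $54,810.00
Next $148,500 at 39% = $57,915.00
Next $127,000 at 31% = $39,370.00
Next $102,500 at 24% = $24,600.00
Remaining $121,820 at 19.5% = $23,754.90
Fee: $54,810.00 + $57,915.00 + $39,370.00 + $24,600.00 + $23,754.90 = $200,449.90
$200,449.90 is under the $228,500 cap.

$200,449.90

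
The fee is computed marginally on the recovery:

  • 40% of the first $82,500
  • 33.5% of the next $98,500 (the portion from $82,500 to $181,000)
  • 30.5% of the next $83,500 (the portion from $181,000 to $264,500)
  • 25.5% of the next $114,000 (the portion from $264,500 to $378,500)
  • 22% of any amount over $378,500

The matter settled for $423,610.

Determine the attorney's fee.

$130,459.20

First $82,500 at 40% = $33,000.00
Next $98,500 at 33.5% = $32,997.50
Next $83,500 at 30.5% = $25,467.50
Next $114,000 at 25.5% = $29,070.00
Remaining $45,110 at 22% = $9,924.20
Fee: $33,000.00 + $32,997.50 + $25,467.50 + $29,070.00 + $9,924.20 = $130,459.20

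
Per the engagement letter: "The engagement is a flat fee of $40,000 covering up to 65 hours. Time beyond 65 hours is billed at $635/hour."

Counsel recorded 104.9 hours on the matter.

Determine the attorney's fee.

Flat fee: $40,000.00
Excess hours: 104.9 − 65 = 39.9
Overrun: 39.9 × $635 = $25,336.50
Total: $40,000.00 + $25,336.50 = $65,336.50

$65,336.50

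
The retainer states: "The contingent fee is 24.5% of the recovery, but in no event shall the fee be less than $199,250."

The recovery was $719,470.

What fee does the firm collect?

24.5% of $719,470 = $176,270.15
That is below the $199,250 minimum, so the minimum applies.

$199,250.00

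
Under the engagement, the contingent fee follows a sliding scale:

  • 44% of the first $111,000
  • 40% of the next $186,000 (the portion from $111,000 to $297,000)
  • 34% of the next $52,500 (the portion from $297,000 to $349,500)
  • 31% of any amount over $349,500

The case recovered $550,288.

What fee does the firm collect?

First $111,000 at 44% = $48,840.00
Next $186,000 at 40% = $74,400.00
Next $52,500 at 34% = $17,850.00
Remaining $200,788 at 31% = $62,244.28
Fee: $48,840.00 + $74,400.00 + $17,850.00 + $62,244.28 = $203,334.28

$203,334.28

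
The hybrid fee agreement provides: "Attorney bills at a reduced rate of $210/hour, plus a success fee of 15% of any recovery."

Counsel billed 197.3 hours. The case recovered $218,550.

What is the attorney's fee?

Hourly: 197.3 × $210 = $41,433.00
Success fee: 15% of $218,550 = $32,782.50
Total: $41,433.00 + $32,782.50 = $74,215.50

$74,215.50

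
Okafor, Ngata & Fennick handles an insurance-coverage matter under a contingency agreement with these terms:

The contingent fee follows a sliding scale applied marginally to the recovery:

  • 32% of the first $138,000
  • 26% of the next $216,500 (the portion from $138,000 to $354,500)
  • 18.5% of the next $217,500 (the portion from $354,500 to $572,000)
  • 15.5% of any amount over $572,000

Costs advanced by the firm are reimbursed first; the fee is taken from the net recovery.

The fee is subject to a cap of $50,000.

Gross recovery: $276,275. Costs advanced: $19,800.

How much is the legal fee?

Fee base (net of costs): $276,275 − $19,800 = $256,475
First $138,000 at 32% = $44,160.00
Remaining $118,475 at 26% = $30,803.50
Fee: $44,160.00 + $30,803.50 = $74,963.50
$74,963.50 exceeds the $50,000 cap, so the fee is capped at $50,000.00.

$50,000.00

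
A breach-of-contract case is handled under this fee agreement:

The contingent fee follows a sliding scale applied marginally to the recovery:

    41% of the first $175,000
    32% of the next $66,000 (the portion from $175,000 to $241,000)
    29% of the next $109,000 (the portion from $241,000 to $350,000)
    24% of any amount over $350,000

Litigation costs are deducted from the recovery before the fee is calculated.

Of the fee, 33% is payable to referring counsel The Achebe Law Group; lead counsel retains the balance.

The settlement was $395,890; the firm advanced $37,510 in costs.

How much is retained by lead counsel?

$84,749.10

Fee base (net of costs): $395,890 − $37,510 = $358,380
First $175,000 at 41% = $71,750.00
Next $66,000 at 32% = $21,120.00
Next $109,000 at 29% = $31,610.00
Remaining $8,380 at 24% = $2,011.20
Fee: $71,750.00 + $21,120.00 + $31,610.00 + $2,011.20 = $126,491.20
Referral share: 33% of $126,491.20 = $41,742.10; lead counsel retains $126,491.20 − $41,742.10 = $84,749.10.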